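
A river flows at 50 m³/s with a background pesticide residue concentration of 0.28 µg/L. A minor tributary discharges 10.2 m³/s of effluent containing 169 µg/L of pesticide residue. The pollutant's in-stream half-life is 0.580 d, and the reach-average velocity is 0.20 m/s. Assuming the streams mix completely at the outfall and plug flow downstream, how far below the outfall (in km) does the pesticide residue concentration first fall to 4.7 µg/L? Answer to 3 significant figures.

Flow-weighted average: C = (50.00·0.2800 + 10.20·169.0) / 60.20 = 1738/60.20 = 28.87 µg/L.
Half-life 0.580 d → k = ln 2 / 0.580 = 1.195 d⁻¹.
Set 28.87·exp(−k·t) = 4.7 → t = ln(28.87/4.7)/k = 131200 s = 36.45 h.
Distance = v·t = 0.20·131200 = 26250 m = 26.25 km.

26.2 km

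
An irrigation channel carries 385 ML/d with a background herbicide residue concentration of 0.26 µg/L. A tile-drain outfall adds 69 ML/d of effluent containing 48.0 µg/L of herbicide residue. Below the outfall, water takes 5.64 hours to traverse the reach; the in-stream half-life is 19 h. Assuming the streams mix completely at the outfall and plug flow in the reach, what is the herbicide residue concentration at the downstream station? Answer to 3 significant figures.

6.12 µg/L

Mixed concentration C = ΣQC/ΣQ = (385.0·0.2600 + 69.00·48.00) / 454.0 = 3412/454.0 = 7.516 µg/L.
Half-life 19 h → k = ln 2 / 19 = 0.03648 h⁻¹ = 0.8756 d⁻¹.
After decay, C = 7.516 × e^(−kt) = 7.516 × 0.8140 = 6.118 µg/L.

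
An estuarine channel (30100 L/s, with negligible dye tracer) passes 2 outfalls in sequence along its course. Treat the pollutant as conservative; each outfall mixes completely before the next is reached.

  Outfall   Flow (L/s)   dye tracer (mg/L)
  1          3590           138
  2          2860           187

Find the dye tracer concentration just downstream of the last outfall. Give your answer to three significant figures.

28.2 mg/L

Below outfall 1: Q → 33690 L/s, C = (30100·0 + 3590·138.0)/33690 = 14.71 mg/L.
Below outfall 2: Q → 36550 L/s, C = (33690·14.71 + 2860·187.0)/36550 = 28.19 mg/L.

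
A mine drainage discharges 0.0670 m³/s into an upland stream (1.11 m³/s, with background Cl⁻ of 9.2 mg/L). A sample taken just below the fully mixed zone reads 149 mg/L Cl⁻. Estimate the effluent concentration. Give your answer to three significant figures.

2470 mg/L

Mass balance: 1.110·9.200 + 0.06700·Cₑ = 1.177·149.0
→ Cₑ = (1.177·149.0 − 1.110·9.200) / 0.06700 = 2465 mg/L.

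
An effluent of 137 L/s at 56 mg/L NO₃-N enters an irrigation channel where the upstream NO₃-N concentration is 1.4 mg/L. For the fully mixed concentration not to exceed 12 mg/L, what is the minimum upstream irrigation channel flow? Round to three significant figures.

569 L/s

Set C_mix = 12: (Q·1.400 + 137.0·56.00) / (Q + 137.0) = 12
→ Q = 137.0·(56.00 − 12)/(12 − 1.400) = 568.7 L/s.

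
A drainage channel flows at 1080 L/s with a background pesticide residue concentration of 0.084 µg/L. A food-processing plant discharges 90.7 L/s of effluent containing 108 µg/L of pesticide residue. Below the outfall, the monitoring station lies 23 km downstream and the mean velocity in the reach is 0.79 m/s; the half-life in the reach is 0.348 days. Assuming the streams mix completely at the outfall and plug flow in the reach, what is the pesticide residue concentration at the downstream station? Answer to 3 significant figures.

4.32 µg/L

Mixed concentration C = ΣQC/ΣQ = (1080·0.08400 + 90.70·108.0) / 1171 = 9886/1171 = 8.445 µg/L.
Travel time t = 23·1000 / 0.79 = 29110 s = 8.087 h.
Half-life 0.348 d → k = ln 2 / 0.348 = 1.992 d⁻¹.
After decay, C = 8.445 × e^(−kt) = 8.445 × 0.5111 = 4.316 µg/L.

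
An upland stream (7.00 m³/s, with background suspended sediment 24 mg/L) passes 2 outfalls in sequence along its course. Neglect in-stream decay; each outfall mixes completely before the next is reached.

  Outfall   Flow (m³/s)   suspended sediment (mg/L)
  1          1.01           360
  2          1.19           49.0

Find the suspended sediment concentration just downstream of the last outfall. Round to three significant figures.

Below outfall 1: Q → 8.010 m³/s, C = (7.000·24.00 + 1.010·360.0)/8.010 = 66.37 mg/L.
Below outfall 2: Q → 9.200 m³/s, C = (8.010·66.37 + 1.190·49.00)/9.200 = 64.12 mg/L.

64.1 mg/L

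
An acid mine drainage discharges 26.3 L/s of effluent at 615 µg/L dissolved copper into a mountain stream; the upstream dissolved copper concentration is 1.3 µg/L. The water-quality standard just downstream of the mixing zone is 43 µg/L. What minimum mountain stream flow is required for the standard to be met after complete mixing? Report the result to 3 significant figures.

361 L/s

Set C_mix = 43: (Q·1.300 + 26.30·615.0) / (Q + 26.30) = 43
→ Q = 26.30·(615.0 − 43)/(43 − 1.300) = 360.8 L/s.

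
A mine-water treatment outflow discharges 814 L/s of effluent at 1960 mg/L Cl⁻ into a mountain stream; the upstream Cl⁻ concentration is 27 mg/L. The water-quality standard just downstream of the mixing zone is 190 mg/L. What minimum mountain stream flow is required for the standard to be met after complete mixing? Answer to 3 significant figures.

Set C_mix = 190: (Q·27.00 + 814.0·1960) / (Q + 814.0) = 190
→ Q = 814.0·(1960 − 190)/(190 − 27.00) = 8839 L/s.

8840 L/s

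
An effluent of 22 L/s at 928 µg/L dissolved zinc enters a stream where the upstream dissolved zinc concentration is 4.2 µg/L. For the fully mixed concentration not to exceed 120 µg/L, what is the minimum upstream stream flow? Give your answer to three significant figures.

154 L/s

Set C_mix = 120: (Q·4.200 + 22.00·928.0) / (Q + 22.00) = 120
→ Q = 22.00·(928.0 − 120)/(120 − 4.200) = 153.5 L/s.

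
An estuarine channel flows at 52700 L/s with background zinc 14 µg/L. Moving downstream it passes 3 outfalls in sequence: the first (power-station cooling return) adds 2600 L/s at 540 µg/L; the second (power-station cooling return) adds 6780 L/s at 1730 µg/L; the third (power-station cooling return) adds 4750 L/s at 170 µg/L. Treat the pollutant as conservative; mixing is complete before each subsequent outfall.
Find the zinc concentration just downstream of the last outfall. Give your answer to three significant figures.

After outfall 1: Q = 52700 + 2600 = 55300 L/s; C = (52700·14.00 + 2600·540.0)/55300 = 38.73 µg/L.
After outfall 2: Q = 55300 + 6780 = 62080 L/s; C = (55300·38.73 + 6780·1730)/62080 = 223.4 µg/L.
After outfall 3: Q = 62080 + 4750 = 66830 L/s; C = (62080·223.4 + 4750·170.0)/66830 = 219.6 µg/L.

220 µg/L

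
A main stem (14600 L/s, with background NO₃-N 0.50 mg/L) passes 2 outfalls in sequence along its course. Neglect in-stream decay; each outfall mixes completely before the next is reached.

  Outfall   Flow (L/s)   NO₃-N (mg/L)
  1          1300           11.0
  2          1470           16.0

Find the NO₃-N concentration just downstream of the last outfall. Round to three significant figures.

2.60 mg/L

After outfall 1: Q = 14600 + 1300 = 15900 L/s; C = (14600·0.5000 + 1300·11.00)/15900 = 1.358 mg/L.
After outfall 2: Q = 15900 + 1470 = 17370 L/s; C = (15900·1.358 + 1470·16.00)/17370 = 2.598 mg/L.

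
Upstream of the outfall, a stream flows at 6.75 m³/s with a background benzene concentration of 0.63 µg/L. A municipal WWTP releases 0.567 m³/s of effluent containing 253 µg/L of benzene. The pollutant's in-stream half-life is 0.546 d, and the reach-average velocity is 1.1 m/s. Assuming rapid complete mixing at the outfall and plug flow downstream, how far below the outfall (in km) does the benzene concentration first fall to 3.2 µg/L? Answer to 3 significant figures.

138 km

Conservation of mass: C = (6.750·0.6300 + 0.5670·253.0) / 7.317 = 147.7/7.317 = 20.19 µg/L.
Half-life 0.546 d → k = ln 2 / 0.546 = 1.270 d⁻¹.
Set 20.19·exp(−k·t) = 3.2 → t = ln(20.19/3.2)/k = 125400 s = 34.82 h.
Distance = v·t = 1.1·125400 = 137900 m = 137.9 km.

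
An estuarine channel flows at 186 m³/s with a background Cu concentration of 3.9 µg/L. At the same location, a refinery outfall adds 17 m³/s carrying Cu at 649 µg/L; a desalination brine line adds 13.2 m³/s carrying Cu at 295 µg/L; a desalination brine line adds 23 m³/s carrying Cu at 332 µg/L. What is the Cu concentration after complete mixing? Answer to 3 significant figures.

Mixed concentration C = ΣQC/ΣQ = (186.0·3.900 + 17.00·649.0 + 13.20·295.0 + 23.00·332.0) / 239.2 = 23290/239.2 = 97.36 µg/L.

97.4 µg/L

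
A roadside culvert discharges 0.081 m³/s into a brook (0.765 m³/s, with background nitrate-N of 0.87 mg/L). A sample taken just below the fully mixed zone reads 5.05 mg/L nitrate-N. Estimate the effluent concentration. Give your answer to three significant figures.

Mass balance: 0.7650·0.8700 + 0.08100·Cₑ = 0.8460·5.050
→ Cₑ = (0.8460·5.050 − 0.7650·0.8700) / 0.08100 = 44.53 mg/L.

44.5 mg/L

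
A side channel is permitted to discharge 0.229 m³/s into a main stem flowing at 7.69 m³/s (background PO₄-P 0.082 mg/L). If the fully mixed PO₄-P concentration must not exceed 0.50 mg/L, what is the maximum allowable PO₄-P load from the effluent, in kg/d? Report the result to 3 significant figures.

Mass balance at the limit: 7.690·0.08200 + 0.2290·Cₑ = 7.919·0.50 → Cₑ = 14.54 mg/L.
Load = 0.2290 m³/s × 14.54 g/m³ × 86 400 s/d = 287.6 kg/d.

288 kg/d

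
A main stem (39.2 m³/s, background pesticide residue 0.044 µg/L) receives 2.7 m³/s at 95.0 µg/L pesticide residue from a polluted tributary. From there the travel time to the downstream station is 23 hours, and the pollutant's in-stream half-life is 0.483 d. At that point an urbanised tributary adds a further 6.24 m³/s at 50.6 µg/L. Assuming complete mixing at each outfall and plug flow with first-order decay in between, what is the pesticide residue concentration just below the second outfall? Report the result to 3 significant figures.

Mixed concentration C = ΣQC/ΣQ = (39.20·0.04400 + 2.700·95.00) / 41.90 = 258.2/41.90 = 6.163 µg/L; combined flow 41.90 m³/s.
Half-life 0.483 d → k = ln 2 / 0.483 = 1.435 d⁻¹.
Applying C = C₀e^(−kt): 6.163 × 0.2528 = 1.558 µg/L.
At the second outfall, C = (41.90·1.558 + 6.240·50.60) / (41.90 + 6.240) = 7.915 µg/L.

7.91 µg/L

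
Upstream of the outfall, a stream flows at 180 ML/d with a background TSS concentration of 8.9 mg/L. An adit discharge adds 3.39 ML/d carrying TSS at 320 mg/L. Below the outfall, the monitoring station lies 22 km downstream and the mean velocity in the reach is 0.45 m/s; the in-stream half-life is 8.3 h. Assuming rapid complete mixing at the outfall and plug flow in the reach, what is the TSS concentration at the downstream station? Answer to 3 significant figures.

Mixed concentration C = ΣQC/ΣQ = (180.0·8.900 + 3.390·320.0) / 183.4 = 2687/183.4 = 14.65 mg/L.
Travel time t = 22·1000 / 0.45 = 48890 s = 13.58 h.
Half-life 8.3 h → k = ln 2 / 8.3 = 0.08351 h⁻¹ = 2.004 d⁻¹.
After decay, C = 14.65 × e^(−kt) = 14.65 × 0.3217 = 4.713 mg/L.

4.71 mg/L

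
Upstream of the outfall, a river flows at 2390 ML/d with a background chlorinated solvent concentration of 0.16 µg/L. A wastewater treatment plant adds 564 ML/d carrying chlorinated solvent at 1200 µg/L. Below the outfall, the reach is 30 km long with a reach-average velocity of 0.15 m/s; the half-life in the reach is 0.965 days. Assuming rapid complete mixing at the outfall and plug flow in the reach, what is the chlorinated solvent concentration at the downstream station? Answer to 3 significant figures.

Mass balance: C = (2390·0.1600 + 564.0·1200) / 2954 = 677200/2954 = 229.2 µg/L.
Travel time t = 30·1000 / 0.15 = 200000 s = 55.56 h.
Half-life 0.965 d → k = ln 2 / 0.965 = 0.7183 d⁻¹.
After decay, C = 229.2 × e^(−kt) = 229.2 × 0.1896 = 43.47 µg/L.

43.5 µg/L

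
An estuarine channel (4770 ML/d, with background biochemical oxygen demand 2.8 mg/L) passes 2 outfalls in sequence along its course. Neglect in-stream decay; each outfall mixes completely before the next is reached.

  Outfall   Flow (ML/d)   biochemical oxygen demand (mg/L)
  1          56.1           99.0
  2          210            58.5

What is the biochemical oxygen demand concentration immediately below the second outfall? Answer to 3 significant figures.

Outfall 1: combined Q = 4826 ML/d; C = (4770·2.800 + 56.10·99.00)/4826 = 3.918 mg/L.
Outfall 2: combined Q = 5036 ML/d; C = (4826·3.918 + 210.0·58.50)/5036 = 6.194 mg/L.

6.19 mg/L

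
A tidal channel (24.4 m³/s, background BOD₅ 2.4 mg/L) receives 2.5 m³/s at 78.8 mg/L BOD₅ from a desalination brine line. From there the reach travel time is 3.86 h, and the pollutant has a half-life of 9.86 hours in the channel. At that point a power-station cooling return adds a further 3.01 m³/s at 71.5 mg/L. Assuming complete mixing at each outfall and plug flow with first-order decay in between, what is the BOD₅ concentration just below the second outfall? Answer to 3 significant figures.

13.7 mg/L

After mixing, C = (24.40·2.400 + 2.500·78.80) / 26.90 = 255.6/26.90 = 9.500 mg/L; combined flow 26.90 m³/s.
Half-life 9.86 h → k = ln 2 / 9.86 = 0.07030 h⁻¹ = 1.687 d⁻¹.
After decay, C = 9.500 × e^(−kt) = 9.500 × 0.7623 = 7.243 mg/L.
At the second outfall, C = (26.90·7.243 + 3.010·71.50) / (26.90 + 3.010) = 13.71 mg/L.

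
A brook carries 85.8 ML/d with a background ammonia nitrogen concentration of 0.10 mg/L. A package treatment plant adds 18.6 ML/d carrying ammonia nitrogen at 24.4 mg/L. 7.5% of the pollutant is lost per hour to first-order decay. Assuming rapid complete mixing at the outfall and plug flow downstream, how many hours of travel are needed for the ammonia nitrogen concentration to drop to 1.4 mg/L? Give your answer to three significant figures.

Mass balance: C = (85.80·0.1000 + 18.60·24.40) / 104.4 = 462.4/104.4 = 4.429 mg/L.
7.5%/h lost → k = −ln(1 − 0.075) = 0.07796 h⁻¹.
4.429·exp(−k·t) = 1.4 → t = ln(4.429/1.4)/k = 53180 s = 14.77 h.

14.8 h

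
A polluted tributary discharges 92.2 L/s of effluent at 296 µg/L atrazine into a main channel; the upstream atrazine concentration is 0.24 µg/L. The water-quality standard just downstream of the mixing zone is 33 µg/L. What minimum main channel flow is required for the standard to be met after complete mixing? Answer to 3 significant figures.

740 L/s

Set C_mix = 33: (Q·0.2400 + 92.20·296.0) / (Q + 92.20) = 33
→ Q = 92.20·(296.0 − 33)/(33 − 0.2400) = 740.2 L/s.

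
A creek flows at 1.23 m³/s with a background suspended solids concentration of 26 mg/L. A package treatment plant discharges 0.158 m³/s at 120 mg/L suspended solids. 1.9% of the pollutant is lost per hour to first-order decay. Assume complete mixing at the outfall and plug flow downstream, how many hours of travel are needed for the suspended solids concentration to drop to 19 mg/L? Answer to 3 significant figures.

34.3 h

After mixing, C = (1.230·26.00 + 0.1580·120.0) / 1.388 = 50.94/1.388 = 36.70 mg/L.
1.9%/h lost → k = −ln(1 − 0.019) = 0.01918 h⁻¹.
36.70·exp(−k·t) = 19 → t = ln(36.70/19)/k = 123600 s = 34.32 h.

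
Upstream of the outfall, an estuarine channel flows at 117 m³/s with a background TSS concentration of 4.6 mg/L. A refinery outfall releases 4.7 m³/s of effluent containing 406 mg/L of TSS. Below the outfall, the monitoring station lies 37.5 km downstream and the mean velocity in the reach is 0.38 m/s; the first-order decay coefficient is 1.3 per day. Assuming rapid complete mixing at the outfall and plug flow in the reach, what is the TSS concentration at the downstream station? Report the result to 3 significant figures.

4.55 mg/L

After mixing, C = (117.0·4.600 + 4.700·406.0) / 121.7 = 2446/121.7 = 20.10 mg/L.
Travel time t = 37.5·1000 / 0.38 = 98680 s = 27.41 h.
After decay, C = 20.10 × e^(−kt) = 20.10 × 0.2265 = 4.554 mg/L.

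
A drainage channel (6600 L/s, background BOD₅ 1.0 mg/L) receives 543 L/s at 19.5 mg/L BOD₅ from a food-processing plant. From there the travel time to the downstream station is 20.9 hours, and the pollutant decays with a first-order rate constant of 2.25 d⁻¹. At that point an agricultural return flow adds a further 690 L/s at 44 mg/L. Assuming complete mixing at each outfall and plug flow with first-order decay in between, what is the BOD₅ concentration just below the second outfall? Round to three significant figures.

After mixing, C = (6600·1.000 + 543.0·19.50) / 7143 = 17190/7143 = 2.406 mg/L; combined flow 7143 L/s.
After decay, C = 2.406 × e^(−kt) = 2.406 × 0.1409 = 0.3392 mg/L.
At the second outfall, C = (7143·0.3392 + 690.0·44.00) / (7143 + 690.0) = 4.185 mg/L.

4.19 mg/L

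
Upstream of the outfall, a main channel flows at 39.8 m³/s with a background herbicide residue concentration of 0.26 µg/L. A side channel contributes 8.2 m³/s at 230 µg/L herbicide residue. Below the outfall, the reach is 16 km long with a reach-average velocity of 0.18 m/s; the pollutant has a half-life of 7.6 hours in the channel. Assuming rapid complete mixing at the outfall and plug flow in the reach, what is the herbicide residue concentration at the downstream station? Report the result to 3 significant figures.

Conservation of mass: C = (39.80·0.2600 + 8.200·230.0) / 48.00 = 1896/48.00 = 39.51 µg/L.
Travel time t = 16·1000 / 0.18 = 88890 s = 24.69 h.
Half-life 7.6 h → k = ln 2 / 7.6 = 0.09120 h⁻¹ = 2.189 d⁻¹.
First-order decay: C = 39.51·exp(−k·t) = 39.51·0.1052 = 4.156 µg/L.

4.16 µg/L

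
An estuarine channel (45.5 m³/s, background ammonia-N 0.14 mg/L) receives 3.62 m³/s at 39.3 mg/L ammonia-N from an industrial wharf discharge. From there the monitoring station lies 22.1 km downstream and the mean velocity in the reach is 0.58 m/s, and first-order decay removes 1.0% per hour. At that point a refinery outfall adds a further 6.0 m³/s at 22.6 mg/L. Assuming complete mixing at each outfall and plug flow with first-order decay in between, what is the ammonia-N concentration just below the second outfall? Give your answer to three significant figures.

4.88 mg/L

Mass balance: C = (45.50·0.1400 + 3.620·39.30) / 49.12 = 148.6/49.12 = 3.026 mg/L; combined flow 49.12 m³/s.
Travel time t = 22.1·1000 / 0.58 = 38100 s = 10.58 h.
1.0%/h lost → k = −ln(1 − 0.01) = 0.01005 h⁻¹.
First-order decay: C = 3.026·exp(−k·t) = 3.026·0.8991 = 2.721 mg/L.
At the second outfall, C = (49.12·2.721 + 6.000·22.60) / (49.12 + 6.000) = 4.885 mg/L.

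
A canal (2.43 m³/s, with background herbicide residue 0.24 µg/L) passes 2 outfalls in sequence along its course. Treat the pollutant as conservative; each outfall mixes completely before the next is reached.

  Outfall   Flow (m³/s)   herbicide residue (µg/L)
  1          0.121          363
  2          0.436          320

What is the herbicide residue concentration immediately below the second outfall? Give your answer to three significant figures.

61.6 µg/L

Outfall 1: combined Q = 2.551 m³/s; C = (2.430·0.2400 + 0.1210·363.0)/2.551 = 17.45 µg/L.
Outfall 2: combined Q = 2.987 m³/s; C = (2.551·17.45 + 0.4360·320.0)/2.987 = 61.61 µg/L.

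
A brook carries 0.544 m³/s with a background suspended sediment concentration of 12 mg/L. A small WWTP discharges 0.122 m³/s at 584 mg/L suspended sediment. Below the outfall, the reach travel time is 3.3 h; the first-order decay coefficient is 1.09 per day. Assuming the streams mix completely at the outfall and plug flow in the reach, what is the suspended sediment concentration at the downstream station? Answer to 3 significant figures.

101 mg/L

Mixed concentration C = ΣQC/ΣQ = (0.5440·12.00 + 0.1220·584.0) / 0.6660 = 77.78/0.6660 = 116.8 mg/L.
First-order decay: C = 116.8·exp(−k·t) = 116.8·0.8608 = 100.5 mg/L.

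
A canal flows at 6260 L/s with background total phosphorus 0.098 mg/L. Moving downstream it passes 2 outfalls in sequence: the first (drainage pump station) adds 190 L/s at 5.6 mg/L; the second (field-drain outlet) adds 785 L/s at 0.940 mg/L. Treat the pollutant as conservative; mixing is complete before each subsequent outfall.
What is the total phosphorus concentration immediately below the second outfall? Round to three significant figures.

0.334 mg/L

After outfall 1: Q = 6260 + 190.0 = 6450 L/s; C = (6260·0.09800 + 190.0·5.600)/6450 = 0.2601 mg/L.
After outfall 2: Q = 6450 + 785.0 = 7235 L/s; C = (6450·0.2601 + 785.0·0.9400)/7235 = 0.3338 mg/L.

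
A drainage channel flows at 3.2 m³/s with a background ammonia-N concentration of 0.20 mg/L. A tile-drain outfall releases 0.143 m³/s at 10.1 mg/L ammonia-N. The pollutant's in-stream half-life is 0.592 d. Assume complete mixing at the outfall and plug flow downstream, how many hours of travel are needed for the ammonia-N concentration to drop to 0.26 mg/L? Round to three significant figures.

Flow-weighted average: C = (3.200·0.2000 + 0.1430·10.10) / 3.343 = 2.084/3.343 = 0.6235 mg/L.
Half-life 0.592 d → k = ln 2 / 0.592 = 1.171 d⁻¹.
0.6235·exp(−k·t) = 0.26 → t = ln(0.6235/0.26)/k = 64540 s = 17.93 h.

17.9 h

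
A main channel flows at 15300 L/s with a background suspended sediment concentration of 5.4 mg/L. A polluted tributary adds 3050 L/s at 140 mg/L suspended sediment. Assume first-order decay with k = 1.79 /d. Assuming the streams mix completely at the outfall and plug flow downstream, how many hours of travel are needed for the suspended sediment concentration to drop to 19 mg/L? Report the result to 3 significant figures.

Conservation of mass: C = (15300·5.400 + 3050·140.0) / 18350 = 509600/18350 = 27.77 mg/L.
27.77·exp(−k·t) = 19 → t = ln(27.77/19)/k = 18320 s = 5.090 h.

5.09 h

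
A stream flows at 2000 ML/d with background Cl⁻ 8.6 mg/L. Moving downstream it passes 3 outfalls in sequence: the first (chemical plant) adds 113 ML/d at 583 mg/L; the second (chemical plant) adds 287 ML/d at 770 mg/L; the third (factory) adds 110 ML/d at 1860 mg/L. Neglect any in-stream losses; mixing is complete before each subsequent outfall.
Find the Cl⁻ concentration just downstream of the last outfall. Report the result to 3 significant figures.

Outfall 1: combined Q = 2113 ML/d; C = (2000·8.600 + 113.0·583.0)/2113 = 39.32 mg/L.
Outfall 2: combined Q = 2400 ML/d; C = (2113·39.32 + 287.0·770.0)/2400 = 126.7 mg/L.
Outfall 3: combined Q = 2510 ML/d; C = (2400·126.7 + 110.0·1860)/2510 = 202.7 mg/L.

203 mg/L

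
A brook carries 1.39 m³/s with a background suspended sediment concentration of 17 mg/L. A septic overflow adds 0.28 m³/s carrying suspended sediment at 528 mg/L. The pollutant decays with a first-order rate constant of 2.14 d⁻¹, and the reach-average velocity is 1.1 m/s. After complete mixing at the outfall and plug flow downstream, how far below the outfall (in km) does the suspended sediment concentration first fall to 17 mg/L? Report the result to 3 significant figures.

79.9 km

Mixed concentration C = ΣQC/ΣQ = (1.390·17.00 + 0.2800·528.0) / 1.670 = 171.5/1.670 = 102.7 mg/L.
Set 102.7·exp(−k·t) = 17 → t = ln(102.7/17)/k = 72610 s = 20.17 h.
Distance = v·t = 1.1·72610 = 79870 m = 79.87 km.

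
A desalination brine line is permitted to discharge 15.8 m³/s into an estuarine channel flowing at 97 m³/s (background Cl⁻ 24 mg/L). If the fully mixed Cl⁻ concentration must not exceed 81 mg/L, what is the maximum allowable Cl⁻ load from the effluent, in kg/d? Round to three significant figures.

Mass balance at the limit: 97.00·24.00 + 15.80·Cₑ = 112.8·81 → Cₑ = 430.9 mg/L.
Load = 15.80 m³/s × 430.9 g/m³ × 86 400 s/d = 588300 kg/d.

588000 kg/d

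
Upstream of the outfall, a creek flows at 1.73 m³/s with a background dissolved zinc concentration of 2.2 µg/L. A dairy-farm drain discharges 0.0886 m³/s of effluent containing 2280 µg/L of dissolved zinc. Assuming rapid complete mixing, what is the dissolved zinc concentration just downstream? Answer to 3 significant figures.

Mass balance: C = (1.730·2.200 + 0.08860·2280) / 1.819 = 205.8/1.819 = 113.2 µg/L.

113 µg/L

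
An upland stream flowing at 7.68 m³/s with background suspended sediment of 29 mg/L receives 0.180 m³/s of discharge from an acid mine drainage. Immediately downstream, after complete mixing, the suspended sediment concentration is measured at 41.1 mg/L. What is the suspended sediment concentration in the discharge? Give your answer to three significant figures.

Mass balance: 7.680·29.00 + 0.1800·Cₑ = 7.860·41.10
→ Cₑ = (7.860·41.10 − 7.680·29.00) / 0.1800 = 557.4 mg/L.

557 mg/L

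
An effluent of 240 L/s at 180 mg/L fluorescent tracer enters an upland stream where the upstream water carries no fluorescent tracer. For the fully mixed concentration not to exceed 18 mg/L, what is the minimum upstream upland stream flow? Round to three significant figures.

2160 L/s

Set C_mix = 18: (Q·0 + 240.0·180.0) / (Q + 240.0) = 18
→ Q = 240.0·(180.0 − 18)/(18 − 0) = 2160 L/s.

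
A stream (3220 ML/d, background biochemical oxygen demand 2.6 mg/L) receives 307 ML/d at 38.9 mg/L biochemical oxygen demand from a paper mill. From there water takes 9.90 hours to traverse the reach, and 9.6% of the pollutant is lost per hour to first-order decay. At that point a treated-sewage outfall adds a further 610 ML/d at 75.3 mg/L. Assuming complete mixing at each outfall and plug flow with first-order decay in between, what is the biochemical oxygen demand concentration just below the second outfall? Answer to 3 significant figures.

12.9 mg/L

Flow-weighted average: C = (3220·2.600 + 307.0·38.90) / 3527 = 20310/3527 = 5.760 mg/L; combined flow 3527 ML/d.
9.6%/h lost → k = −ln(1 − 0.096) = 0.1009 h⁻¹.
Applying C = C₀e^(−kt): 5.760 × 0.3682 = 2.121 mg/L.
Second outfall: C = (3527·2.121 + 610.0·75.30)/4137 = 12.91 mg/L.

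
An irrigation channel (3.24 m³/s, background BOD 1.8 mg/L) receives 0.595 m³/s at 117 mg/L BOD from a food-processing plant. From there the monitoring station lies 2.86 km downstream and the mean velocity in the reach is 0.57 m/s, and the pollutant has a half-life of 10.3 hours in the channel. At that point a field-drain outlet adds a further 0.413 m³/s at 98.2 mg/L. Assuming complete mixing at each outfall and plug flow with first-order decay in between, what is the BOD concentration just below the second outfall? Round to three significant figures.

Mass balance: C = (3.240·1.800 + 0.5950·117.0) / 3.835 = 75.45/3.835 = 19.67 mg/L; combined flow 3.835 m³/s.
Travel time t = 2.86·1000 / 0.57 = 5018 s = 1.394 h.
Half-life 10.3 h → k = ln 2 / 10.3 = 0.06730 h⁻¹ = 1.615 d⁻¹.
Applying C = C₀e^(−kt): 19.67 × 0.9105 = 17.91 mg/L.
Second outfall: C = (3.835·17.91 + 0.4130·98.20)/4.248 = 25.72 mg/L.

25.7 mg/L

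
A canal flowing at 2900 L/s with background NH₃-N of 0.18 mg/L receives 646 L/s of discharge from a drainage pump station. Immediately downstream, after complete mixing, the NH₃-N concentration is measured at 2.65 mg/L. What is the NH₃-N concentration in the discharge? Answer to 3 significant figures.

Mass balance: 2900·0.1800 + 646.0·Cₑ = 3546·2.650
→ Cₑ = (3546·2.650 − 2900·0.1800) / 646.0 = 13.74 mg/L.

13.7 mg/L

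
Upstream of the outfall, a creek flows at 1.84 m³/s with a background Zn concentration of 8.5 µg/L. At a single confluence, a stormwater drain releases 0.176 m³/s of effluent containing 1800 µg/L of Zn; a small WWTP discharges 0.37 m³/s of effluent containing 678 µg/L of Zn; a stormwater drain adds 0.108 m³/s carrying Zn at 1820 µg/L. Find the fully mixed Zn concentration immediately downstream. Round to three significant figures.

After mixing, C = (1.840·8.500 + 0.1760·1800 + 0.3700·678.0 + 0.1080·1820) / 2.494 = 779.9/2.494 = 312.7 µg/L.

313 µg/L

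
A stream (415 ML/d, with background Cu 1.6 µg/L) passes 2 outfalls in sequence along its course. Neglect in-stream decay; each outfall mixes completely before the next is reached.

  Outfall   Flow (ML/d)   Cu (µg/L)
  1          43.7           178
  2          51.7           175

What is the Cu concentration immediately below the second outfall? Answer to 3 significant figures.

34.3 µg/L

Below outfall 1: Q → 458.7 ML/d, C = (415.0·1.600 + 43.70·178.0)/458.7 = 18.41 µg/L.
Below outfall 2: Q → 510.4 ML/d, C = (458.7·18.41 + 51.70·175.0)/510.4 = 34.27 µg/L.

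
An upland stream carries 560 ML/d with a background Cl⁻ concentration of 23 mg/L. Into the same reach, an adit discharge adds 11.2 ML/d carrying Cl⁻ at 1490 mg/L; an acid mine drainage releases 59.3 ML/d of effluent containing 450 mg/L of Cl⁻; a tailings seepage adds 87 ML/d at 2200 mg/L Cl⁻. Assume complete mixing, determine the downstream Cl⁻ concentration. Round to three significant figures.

345 mg/L

Mass balance: C = (560.0·23.00 + 11.20·1490 + 59.30·450.0 + 87.00·2200) / 717.5 = 247700/717.5 = 345.2 mg/L.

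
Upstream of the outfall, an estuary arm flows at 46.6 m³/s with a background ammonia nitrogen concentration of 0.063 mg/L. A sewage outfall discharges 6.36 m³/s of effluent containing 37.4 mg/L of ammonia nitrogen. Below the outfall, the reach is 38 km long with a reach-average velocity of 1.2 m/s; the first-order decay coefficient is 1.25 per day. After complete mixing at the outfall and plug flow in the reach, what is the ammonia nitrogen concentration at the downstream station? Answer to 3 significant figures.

2.88 mg/L

Mass balance: C = (46.60·0.06300 + 6.360·37.40) / 52.96 = 240.8/52.96 = 4.547 mg/L.
Travel time t = 38·1000 / 1.2 = 31670 s = 8.796 h.
Applying C = C₀e^(−kt): 4.547 × 0.6325 = 2.876 mg/L.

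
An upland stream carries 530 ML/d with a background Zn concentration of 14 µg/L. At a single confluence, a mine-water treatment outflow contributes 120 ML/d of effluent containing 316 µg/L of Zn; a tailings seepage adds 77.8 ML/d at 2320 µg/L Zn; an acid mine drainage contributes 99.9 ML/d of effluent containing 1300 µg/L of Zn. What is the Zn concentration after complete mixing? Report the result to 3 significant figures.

Flow-weighted average: C = (530.0·14.00 + 120.0·316.0 + 77.80·2320 + 99.90·1300) / 827.7 = 355700/827.7 = 429.8 µg/L.

430 µg/L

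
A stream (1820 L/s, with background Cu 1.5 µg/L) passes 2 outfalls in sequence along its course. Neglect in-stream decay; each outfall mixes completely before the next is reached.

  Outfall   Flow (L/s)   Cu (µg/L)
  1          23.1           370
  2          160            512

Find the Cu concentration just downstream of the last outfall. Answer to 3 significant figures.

46.5 µg/L

After outfall 1: Q = 1820 + 23.10 = 1843 L/s; C = (1820·1.500 + 23.10·370.0)/1843 = 6.118 µg/L.
After outfall 2: Q = 1843 + 160.0 = 2003 L/s; C = (1843·6.118 + 160.0·512.0)/2003 = 46.53 µg/L.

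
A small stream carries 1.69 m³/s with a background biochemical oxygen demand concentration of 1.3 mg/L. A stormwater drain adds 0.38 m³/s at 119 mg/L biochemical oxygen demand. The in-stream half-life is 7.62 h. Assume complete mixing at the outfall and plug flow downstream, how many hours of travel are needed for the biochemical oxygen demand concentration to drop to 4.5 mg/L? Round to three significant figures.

After mixing, C = (1.690·1.300 + 0.3800·119.0) / 2.070 = 47.42/2.070 = 22.91 mg/L.
Half-life 7.62 h → k = ln 2 / 7.62 = 0.09096 h⁻¹ = 2.183 d⁻¹.
22.91·exp(−k·t) = 4.5 → t = ln(22.91/4.5)/k = 64400 s = 17.89 h.

17.9 h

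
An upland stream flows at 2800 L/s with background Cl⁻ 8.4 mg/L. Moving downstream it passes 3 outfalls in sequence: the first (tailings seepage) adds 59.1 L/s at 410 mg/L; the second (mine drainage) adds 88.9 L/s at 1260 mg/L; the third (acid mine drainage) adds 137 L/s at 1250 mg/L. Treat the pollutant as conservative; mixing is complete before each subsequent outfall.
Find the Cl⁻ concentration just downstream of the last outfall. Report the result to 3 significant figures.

Outfall 1: combined Q = 2859 L/s; C = (2800·8.400 + 59.10·410.0)/2859 = 16.70 mg/L.
Outfall 2: combined Q = 2948 L/s; C = (2859·16.70 + 88.90·1260)/2948 = 54.19 mg/L.
Outfall 3: combined Q = 3085 L/s; C = (2948·54.19 + 137.0·1250)/3085 = 107.3 mg/L.

107 mg/L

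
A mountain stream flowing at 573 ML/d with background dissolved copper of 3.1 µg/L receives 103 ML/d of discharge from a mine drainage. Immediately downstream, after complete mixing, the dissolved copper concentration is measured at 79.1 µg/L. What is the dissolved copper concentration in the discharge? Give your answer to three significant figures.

502 µg/L

Mass balance: 573.0·3.100 + 103.0·Cₑ = 676.0·79.10
→ Cₑ = (676.0·79.10 − 573.0·3.100) / 103.0 = 501.9 µg/L.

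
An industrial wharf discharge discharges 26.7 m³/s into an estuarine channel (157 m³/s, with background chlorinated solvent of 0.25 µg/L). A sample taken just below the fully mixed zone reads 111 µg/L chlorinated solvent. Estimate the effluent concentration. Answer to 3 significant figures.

762 µg/L

Mass balance: 157.0·0.2500 + 26.70·Cₑ = 183.7·111.0
→ Cₑ = (183.7·111.0 − 157.0·0.2500) / 26.70 = 762.2 µg/L.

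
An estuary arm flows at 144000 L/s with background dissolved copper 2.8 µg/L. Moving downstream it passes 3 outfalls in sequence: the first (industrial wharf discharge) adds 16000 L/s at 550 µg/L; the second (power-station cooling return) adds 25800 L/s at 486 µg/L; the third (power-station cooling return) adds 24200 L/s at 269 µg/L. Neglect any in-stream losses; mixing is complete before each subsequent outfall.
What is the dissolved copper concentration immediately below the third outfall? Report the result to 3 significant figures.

135 µg/L

Below outfall 1: Q → 160000 L/s, C = (144000·2.800 + 16000·550.0)/160000 = 57.52 µg/L.
Below outfall 2: Q → 185800 L/s, C = (160000·57.52 + 25800·486.0)/185800 = 117.0 µg/L.
Below outfall 3: Q → 210000 L/s, C = (185800·117.0 + 24200·269.0)/210000 = 134.5 µg/L.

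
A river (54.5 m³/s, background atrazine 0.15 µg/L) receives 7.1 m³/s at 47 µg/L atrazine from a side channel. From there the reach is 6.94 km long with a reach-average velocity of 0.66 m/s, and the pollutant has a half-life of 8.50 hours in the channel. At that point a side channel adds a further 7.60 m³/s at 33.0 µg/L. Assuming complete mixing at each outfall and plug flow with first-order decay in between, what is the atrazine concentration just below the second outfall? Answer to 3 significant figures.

Mass balance: C = (54.50·0.1500 + 7.100·47.00) / 61.60 = 341.9/61.60 = 5.550 µg/L; combined flow 61.60 m³/s.
Travel time t = 6.94·1000 / 0.66 = 10520 s = 2.921 h.
Half-life 8.50 h → k = ln 2 / 8.50 = 0.08155 h⁻¹ = 1.957 d⁻¹.
Applying C = C₀e^(−kt): 5.550 × 0.7881 = 4.374 µg/L.
Second outfall: C = (61.60·4.374 + 7.600·33.00)/69.20 = 7.518 µg/L.

7.52 µg/L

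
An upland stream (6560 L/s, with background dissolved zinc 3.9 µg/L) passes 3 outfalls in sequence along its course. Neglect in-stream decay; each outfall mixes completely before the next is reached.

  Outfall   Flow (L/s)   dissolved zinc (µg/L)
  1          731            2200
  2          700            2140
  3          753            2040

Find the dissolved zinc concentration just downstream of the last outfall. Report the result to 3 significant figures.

534 µg/L

Below outfall 1: Q → 7291 L/s, C = (6560·3.900 + 731.0·2200)/7291 = 224.1 µg/L.
Below outfall 2: Q → 7991 L/s, C = (7291·224.1 + 700.0·2140)/7991 = 391.9 µg/L.
Below outfall 3: Q → 8744 L/s, C = (7991·391.9 + 753.0·2040)/8744 = 533.8 µg/L.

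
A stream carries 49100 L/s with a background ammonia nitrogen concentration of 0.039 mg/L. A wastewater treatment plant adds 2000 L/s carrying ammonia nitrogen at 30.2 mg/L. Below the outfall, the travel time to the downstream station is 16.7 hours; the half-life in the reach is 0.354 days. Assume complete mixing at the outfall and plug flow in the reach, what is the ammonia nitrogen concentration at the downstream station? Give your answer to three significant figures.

0.312 mg/L

Mass balance: C = (49100·0.03900 + 2000·30.20) / 51100 = 62310/51100 = 1.219 mg/L.
Half-life 0.354 d → k = ln 2 / 0.354 = 1.958 d⁻¹.
Applying C = C₀e^(−kt): 1.219 × 0.2560 = 0.3122 mg/L.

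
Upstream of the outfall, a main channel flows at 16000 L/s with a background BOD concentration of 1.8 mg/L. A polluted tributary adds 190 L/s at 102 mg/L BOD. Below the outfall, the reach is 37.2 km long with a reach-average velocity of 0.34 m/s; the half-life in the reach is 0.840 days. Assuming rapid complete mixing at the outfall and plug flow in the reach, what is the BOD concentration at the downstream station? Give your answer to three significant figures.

1.05 mg/L

Flow-weighted average: C = (16000·1.800 + 190.0·102.0) / 16190 = 48180/16190 = 2.976 mg/L.
Travel time t = 37.2·1000 / 0.34 = 109400 s = 30.39 h.
Half-life 0.840 d → k = ln 2 / 0.840 = 0.8252 d⁻¹.
After decay, C = 2.976 × e^(−kt) = 2.976 × 0.3517 = 1.047 mg/L.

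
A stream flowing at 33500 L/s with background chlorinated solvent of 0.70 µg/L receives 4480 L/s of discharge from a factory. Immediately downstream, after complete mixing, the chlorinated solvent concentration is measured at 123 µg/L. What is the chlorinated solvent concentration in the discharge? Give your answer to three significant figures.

1040 µg/L

Mass balance: 33500·0.7000 + 4480·Cₑ = 37980·123.0
→ Cₑ = (37980·123.0 − 33500·0.7000) / 4480 = 1038 µg/L.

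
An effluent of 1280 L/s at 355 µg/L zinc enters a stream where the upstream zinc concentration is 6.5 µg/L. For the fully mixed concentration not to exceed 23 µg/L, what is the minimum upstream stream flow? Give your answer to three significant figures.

Set C_mix = 23: (Q·6.500 + 1280·355.0) / (Q + 1280) = 23
→ Q = 1280·(355.0 − 23)/(23 − 6.500) = 25760 L/s.

25800 L/s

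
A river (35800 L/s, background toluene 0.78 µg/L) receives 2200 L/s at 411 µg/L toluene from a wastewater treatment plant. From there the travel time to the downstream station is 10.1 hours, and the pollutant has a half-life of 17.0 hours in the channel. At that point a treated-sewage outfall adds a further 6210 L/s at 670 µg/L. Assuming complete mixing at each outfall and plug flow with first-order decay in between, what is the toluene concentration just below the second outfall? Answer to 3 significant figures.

Mass balance: C = (35800·0.7800 + 2200·411.0) / 38000 = 932100/38000 = 24.53 µg/L; combined flow 38000 L/s.
Half-life 17.0 h → k = ln 2 / 17.0 = 0.04077 h⁻¹ = 0.9786 d⁻¹.
After decay, C = 24.53 × e^(−kt) = 24.53 × 0.6624 = 16.25 µg/L.
At the second outfall, C = (38000·16.25 + 6210·670.0) / (38000 + 6210) = 108.1 µg/L.

108 µg/L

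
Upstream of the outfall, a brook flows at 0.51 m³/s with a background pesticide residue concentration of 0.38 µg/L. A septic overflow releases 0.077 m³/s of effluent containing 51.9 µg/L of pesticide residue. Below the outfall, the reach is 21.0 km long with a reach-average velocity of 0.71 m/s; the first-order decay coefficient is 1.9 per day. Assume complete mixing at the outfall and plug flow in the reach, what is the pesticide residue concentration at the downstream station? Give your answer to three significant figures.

Mass balance: C = (0.5100·0.3800 + 0.07700·51.90) / 0.5870 = 4.190/0.5870 = 7.138 µg/L.
Travel time t = 21.0·1000 / 0.71 = 29580 s = 8.216 h.
Decay over the reach: 7.138·exp(−kt) = 7.138·0.5218 = 3.725 µg/L.

3.72 µg/L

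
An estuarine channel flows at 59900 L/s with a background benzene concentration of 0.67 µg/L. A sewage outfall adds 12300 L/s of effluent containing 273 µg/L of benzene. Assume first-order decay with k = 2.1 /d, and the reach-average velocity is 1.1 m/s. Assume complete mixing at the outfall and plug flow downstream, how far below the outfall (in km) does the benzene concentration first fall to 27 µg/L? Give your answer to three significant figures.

25.1 km

After mixing, C = (59900·0.6700 + 12300·273.0) / 72200 = 3398000/72200 = 47.06 µg/L.
Set 47.06·exp(−k·t) = 27 → t = ln(47.06/27)/k = 22860 s = 6.351 h.
Distance = v·t = 1.1·22860 = 25150 m = 25.15 km.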